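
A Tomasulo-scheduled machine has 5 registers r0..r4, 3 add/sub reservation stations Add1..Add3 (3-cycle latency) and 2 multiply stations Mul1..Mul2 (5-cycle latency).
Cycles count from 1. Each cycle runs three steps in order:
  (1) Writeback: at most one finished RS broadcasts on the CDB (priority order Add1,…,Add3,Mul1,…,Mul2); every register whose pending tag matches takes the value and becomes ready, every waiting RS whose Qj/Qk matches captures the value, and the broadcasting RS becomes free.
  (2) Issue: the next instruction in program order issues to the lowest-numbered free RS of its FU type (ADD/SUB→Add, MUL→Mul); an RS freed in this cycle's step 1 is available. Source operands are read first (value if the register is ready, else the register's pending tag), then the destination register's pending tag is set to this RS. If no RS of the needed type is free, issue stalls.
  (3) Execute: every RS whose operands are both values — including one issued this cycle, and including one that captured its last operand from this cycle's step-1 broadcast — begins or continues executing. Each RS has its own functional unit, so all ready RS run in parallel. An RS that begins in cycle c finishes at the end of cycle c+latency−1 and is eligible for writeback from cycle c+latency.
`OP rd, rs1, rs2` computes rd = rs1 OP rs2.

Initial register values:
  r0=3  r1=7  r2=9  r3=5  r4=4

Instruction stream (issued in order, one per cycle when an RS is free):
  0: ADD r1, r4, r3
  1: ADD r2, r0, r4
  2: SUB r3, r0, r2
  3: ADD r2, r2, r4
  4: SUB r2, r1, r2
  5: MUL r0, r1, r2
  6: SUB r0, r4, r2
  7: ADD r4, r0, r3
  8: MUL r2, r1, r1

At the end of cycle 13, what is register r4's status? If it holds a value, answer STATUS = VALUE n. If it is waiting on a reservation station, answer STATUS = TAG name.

  c1: issue ADD r1<-Add1  regs: r0:3,r1:Add1,r2:9,r3:5,r4:4
  c2: issue ADD r2<-Add2  regs: r0:3,r1:Add1,r2:Add2,r3:5,r4:4
  c3: issue SUB r3<-Add3  regs: r0:3,r1:Add1,r2:Add2,r3:Add3,r4:4
  c4: CDB Add1=9; issue ADD r2<-Add1  regs: r0:3,r1:9,r2:Add1,r3:Add3,r4:4
  c5: CDB Add2=7; issue SUB r2<-Add2  regs: r0:3,r1:9,r2:Add2,r3:Add3,r4:4
  c6: issue MUL r0<-Mul1  regs: r0:Mul1,r1:9,r2:Add2,r3:Add3,r4:4
  c7: stall  regs: r0:Mul1,r1:9,r2:Add2,r3:Add3,r4:4
  c8: CDB Add1=11; issue SUB r0<-Add1  regs: r0:Add1,r1:9,r2:Add2,r3:Add3,r4:4
  c9: CDB Add3=-4; issue ADD r4<-Add3  regs: r0:Add1,r1:9,r2:Add2,r3:-4,r4:Add3
  c10: issue MUL r2<-Mul2  regs: r0:Add1,r1:9,r2:Mul2,r3:-4,r4:Add3
  c11: CDB Add2=-2  regs: r0:Add1,r1:9,r2:Mul2,r3:-4,r4:Add3
  c12: -  regs: r0:Add1,r1:9,r2:Mul2,r3:-4,r4:Add3
  c13: -  regs: r0:Add1,r1:9,r2:Mul2,r3:-4,r4:Add3

STATUS = TAG Add3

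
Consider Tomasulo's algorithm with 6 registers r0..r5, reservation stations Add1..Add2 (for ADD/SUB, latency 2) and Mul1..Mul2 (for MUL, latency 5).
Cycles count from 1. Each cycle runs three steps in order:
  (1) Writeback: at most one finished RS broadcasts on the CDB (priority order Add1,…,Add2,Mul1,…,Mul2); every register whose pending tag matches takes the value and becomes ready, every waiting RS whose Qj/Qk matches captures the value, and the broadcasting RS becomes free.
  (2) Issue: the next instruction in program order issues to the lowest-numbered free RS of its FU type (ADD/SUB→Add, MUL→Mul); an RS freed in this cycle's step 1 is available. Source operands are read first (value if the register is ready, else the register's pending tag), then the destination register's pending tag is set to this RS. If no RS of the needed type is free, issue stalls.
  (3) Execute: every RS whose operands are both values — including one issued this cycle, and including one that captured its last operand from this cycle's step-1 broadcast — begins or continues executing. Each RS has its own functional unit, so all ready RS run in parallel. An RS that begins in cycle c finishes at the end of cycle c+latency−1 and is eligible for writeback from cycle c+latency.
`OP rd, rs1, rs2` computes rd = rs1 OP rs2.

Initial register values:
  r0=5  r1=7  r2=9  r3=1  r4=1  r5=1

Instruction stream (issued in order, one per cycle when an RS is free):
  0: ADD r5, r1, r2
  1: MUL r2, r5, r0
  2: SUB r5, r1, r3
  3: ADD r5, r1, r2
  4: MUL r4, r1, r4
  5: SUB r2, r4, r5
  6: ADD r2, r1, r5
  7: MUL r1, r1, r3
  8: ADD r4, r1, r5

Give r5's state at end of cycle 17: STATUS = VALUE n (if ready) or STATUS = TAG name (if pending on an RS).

cycle 1: issue ADD r5<-Add1 // r0:5,r1:7,r2:9,r3:1,r4:1,r5:Add1
cycle 2: issue MUL r2<-Mul1 // r0:5,r1:7,r2:Mul1,r3:1,r4:1,r5:Add1
cycle 3: CDB Add1=16; issue SUB r5<-Add1 // r0:5,r1:7,r2:Mul1,r3:1,r4:1,r5:Add1
cycle 4: issue ADD r5<-Add2 // r0:5,r1:7,r2:Mul1,r3:1,r4:1,r5:Add2
cycle 5: CDB Add1=6; issue MUL r4<-Mul2 // r0:5,r1:7,r2:Mul1,r3:1,r4:Mul2,r5:Add2
cycle 6: issue SUB r2<-Add1 // r0:5,r1:7,r2:Add1,r3:1,r4:Mul2,r5:Add2
cycle 7: stall // r0:5,r1:7,r2:Add1,r3:1,r4:Mul2,r5:Add2
cycle 8: CDB Mul1=80; stall // r0:5,r1:7,r2:Add1,r3:1,r4:Mul2,r5:Add2
cycle 9: stall // r0:5,r1:7,r2:Add1,r3:1,r4:Mul2,r5:Add2
cycle 10: CDB Add2=87; issue ADD r2<-Add2 // r0:5,r1:7,r2:Add2,r3:1,r4:Mul2,r5:87
cycle 11: CDB Mul2=7; issue MUL r1<-Mul1 // r0:5,r1:Mul1,r2:Add2,r3:1,r4:7,r5:87
cycle 12: CDB Add2=94; issue ADD r4<-Add2 // r0:5,r1:Mul1,r2:94,r3:1,r4:Add2,r5:87
cycle 13: CDB Add1=-80 // r0:5,r1:Mul1,r2:94,r3:1,r4:Add2,r5:87
cycle 14: - // r0:5,r1:Mul1,r2:94,r3:1,r4:Add2,r5:87
cycle 15: - // r0:5,r1:Mul1,r2:94,r3:1,r4:Add2,r5:87
cycle 16: CDB Mul1=7 // r0:5,r1:7,r2:94,r3:1,r4:Add2,r5:87
cycle 17: - // r0:5,r1:7,r2:94,r3:1,r4:Add2,r5:87

STATUS = VALUE 87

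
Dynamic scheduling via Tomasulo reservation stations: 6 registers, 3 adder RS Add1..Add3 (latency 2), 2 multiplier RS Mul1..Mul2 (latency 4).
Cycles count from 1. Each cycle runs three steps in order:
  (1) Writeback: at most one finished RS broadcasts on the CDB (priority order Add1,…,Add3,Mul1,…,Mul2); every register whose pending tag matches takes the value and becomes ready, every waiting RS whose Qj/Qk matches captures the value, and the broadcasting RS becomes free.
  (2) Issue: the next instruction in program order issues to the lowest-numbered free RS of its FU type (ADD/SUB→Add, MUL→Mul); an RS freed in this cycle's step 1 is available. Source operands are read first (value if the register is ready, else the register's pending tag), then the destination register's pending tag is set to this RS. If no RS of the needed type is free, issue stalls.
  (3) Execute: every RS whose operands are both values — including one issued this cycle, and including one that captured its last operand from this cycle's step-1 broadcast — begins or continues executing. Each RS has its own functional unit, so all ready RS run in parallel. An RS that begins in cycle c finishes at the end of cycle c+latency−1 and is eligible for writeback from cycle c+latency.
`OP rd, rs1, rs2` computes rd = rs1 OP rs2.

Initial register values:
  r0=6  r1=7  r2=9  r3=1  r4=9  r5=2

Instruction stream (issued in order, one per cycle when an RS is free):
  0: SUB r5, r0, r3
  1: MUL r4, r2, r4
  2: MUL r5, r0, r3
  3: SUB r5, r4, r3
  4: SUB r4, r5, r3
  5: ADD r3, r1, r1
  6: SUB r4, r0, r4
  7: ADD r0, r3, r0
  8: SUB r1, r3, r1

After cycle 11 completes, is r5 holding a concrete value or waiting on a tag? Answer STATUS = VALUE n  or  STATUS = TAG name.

STATUS = VALUE 80

cycle 1: issue SUB r5<-Add1 // r0:6,r1:7,r2:9,r3:1,r4:9,r5:Add1
cycle 2: issue MUL r4<-Mul1 // r0:6,r1:7,r2:9,r3:1,r4:Mul1,r5:Add1
cycle 3: CDB Add1=5; issue MUL r5<-Mul2 // r0:6,r1:7,r2:9,r3:1,r4:Mul1,r5:Mul2
cycle 4: issue SUB r5<-Add1 // r0:6,r1:7,r2:9,r3:1,r4:Mul1,r5:Add1
cycle 5: issue SUB r4<-Add2 // r0:6,r1:7,r2:9,r3:1,r4:Add2,r5:Add1
cycle 6: CDB Mul1=81; issue ADD r3<-Add3 // r0:6,r1:7,r2:9,r3:Add3,r4:Add2,r5:Add1
cycle 7: CDB Mul2=6; stall // r0:6,r1:7,r2:9,r3:Add3,r4:Add2,r5:Add1
cycle 8: CDB Add1=80; issue SUB r4<-Add1 // r0:6,r1:7,r2:9,r3:Add3,r4:Add1,r5:80
cycle 9: CDB Add3=14; issue ADD r0<-Add3 // r0:Add3,r1:7,r2:9,r3:14,r4:Add1,r5:80
cycle 10: CDB Add2=79; issue SUB r1<-Add2 // r0:Add3,r1:Add2,r2:9,r3:14,r4:Add1,r5:80
cycle 11: CDB Add3=20 // r0:20,r1:Add2,r2:9,r3:14,r4:Add1,r5:80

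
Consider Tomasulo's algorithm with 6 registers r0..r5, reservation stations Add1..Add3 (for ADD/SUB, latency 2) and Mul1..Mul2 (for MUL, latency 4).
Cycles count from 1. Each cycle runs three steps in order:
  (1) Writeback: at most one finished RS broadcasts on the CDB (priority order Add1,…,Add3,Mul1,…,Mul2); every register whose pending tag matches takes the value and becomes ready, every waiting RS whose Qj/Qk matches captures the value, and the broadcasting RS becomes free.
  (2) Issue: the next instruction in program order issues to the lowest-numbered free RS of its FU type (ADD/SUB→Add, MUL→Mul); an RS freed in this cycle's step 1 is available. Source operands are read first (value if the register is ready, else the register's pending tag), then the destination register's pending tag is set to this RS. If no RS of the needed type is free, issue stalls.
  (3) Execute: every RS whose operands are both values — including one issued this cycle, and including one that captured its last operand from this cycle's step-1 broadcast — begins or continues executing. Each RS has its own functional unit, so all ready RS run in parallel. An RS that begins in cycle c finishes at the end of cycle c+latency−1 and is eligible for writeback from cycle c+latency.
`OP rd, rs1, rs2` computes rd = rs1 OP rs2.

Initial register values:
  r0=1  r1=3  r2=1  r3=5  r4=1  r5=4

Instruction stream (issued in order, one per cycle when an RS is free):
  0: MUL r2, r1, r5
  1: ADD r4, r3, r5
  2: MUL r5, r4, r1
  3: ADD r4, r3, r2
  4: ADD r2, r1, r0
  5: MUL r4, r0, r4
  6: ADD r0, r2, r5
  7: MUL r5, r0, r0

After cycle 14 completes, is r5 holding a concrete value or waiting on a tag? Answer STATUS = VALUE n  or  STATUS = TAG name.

STATUS = TAG Mul2

c1: issue MUL r2<-Mul1 | r0:1,r1:3,r2:Mul1,r3:5,r4:1,r5:4
c2: issue ADD r4<-Add1 | r0:1,r1:3,r2:Mul1,r3:5,r4:Add1,r5:4
c3: issue MUL r5<-Mul2 | r0:1,r1:3,r2:Mul1,r3:5,r4:Add1,r5:Mul2
c4: CDB Add1=9; issue ADD r4<-Add1 | r0:1,r1:3,r2:Mul1,r3:5,r4:Add1,r5:Mul2
c5: CDB Mul1=12; issue ADD r2<-Add2 | r0:1,r1:3,r2:Add2,r3:5,r4:Add1,r5:Mul2
c6: issue MUL r4<-Mul1 | r0:1,r1:3,r2:Add2,r3:5,r4:Mul1,r5:Mul2
c7: CDB Add1=17; issue ADD r0<-Add1 | r0:Add1,r1:3,r2:Add2,r3:5,r4:Mul1,r5:Mul2
c8: CDB Add2=4; stall | r0:Add1,r1:3,r2:4,r3:5,r4:Mul1,r5:Mul2
c9: CDB Mul2=27; issue MUL r5<-Mul2 | r0:Add1,r1:3,r2:4,r3:5,r4:Mul1,r5:Mul2
c10: - | r0:Add1,r1:3,r2:4,r3:5,r4:Mul1,r5:Mul2
c11: CDB Add1=31 | r0:31,r1:3,r2:4,r3:5,r4:Mul1,r5:Mul2
c12: CDB Mul1=17 | r0:31,r1:3,r2:4,r3:5,r4:17,r5:Mul2
c13: - | r0:31,r1:3,r2:4,r3:5,r4:17,r5:Mul2
c14: - | r0:31,r1:3,r2:4,r3:5,r4:17,r5:Mul2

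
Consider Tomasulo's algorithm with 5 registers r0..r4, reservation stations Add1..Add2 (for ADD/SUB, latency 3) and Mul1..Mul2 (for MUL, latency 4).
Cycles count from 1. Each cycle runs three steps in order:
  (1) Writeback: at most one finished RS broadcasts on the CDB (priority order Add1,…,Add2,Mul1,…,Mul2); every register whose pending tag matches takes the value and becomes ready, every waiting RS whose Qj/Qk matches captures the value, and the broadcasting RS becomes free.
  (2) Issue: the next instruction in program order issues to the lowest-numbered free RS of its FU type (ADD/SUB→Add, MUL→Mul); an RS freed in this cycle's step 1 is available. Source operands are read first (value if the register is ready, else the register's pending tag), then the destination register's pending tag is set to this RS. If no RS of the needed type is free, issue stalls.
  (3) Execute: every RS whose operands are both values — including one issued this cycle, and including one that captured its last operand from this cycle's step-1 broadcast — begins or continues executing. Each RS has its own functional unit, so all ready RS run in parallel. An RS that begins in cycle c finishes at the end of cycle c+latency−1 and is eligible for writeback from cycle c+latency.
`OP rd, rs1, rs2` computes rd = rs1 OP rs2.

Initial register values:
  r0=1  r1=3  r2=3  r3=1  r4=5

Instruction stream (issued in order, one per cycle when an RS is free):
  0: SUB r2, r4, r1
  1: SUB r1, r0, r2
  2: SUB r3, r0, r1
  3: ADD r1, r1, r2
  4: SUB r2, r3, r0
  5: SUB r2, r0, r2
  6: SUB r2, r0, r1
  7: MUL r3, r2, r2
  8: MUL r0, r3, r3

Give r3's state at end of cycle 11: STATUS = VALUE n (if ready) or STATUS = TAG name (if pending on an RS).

STATUS = VALUE 2

c1: issue SUB r2<-Add1 | r0:1,r1:3,r2:Add1,r3:1,r4:5
c2: issue SUB r1<-Add2 | r0:1,r1:Add2,r2:Add1,r3:1,r4:5
c3: stall | r0:1,r1:Add2,r2:Add1,r3:1,r4:5
c4: CDB Add1=2; issue SUB r3<-Add1 | r0:1,r1:Add2,r2:2,r3:Add1,r4:5
c5: stall | r0:1,r1:Add2,r2:2,r3:Add1,r4:5
c6: stall | r0:1,r1:Add2,r2:2,r3:Add1,r4:5
c7: CDB Add2=-1; issue ADD r1<-Add2 | r0:1,r1:Add2,r2:2,r3:Add1,r4:5
c8: stall | r0:1,r1:Add2,r2:2,r3:Add1,r4:5
c9: stall | r0:1,r1:Add2,r2:2,r3:Add1,r4:5
c10: CDB Add1=2; issue SUB r2<-Add1 | r0:1,r1:Add2,r2:Add1,r3:2,r4:5
c11: CDB Add2=1; issue SUB r2<-Add2 | r0:1,r1:1,r2:Add2,r3:2,r4:5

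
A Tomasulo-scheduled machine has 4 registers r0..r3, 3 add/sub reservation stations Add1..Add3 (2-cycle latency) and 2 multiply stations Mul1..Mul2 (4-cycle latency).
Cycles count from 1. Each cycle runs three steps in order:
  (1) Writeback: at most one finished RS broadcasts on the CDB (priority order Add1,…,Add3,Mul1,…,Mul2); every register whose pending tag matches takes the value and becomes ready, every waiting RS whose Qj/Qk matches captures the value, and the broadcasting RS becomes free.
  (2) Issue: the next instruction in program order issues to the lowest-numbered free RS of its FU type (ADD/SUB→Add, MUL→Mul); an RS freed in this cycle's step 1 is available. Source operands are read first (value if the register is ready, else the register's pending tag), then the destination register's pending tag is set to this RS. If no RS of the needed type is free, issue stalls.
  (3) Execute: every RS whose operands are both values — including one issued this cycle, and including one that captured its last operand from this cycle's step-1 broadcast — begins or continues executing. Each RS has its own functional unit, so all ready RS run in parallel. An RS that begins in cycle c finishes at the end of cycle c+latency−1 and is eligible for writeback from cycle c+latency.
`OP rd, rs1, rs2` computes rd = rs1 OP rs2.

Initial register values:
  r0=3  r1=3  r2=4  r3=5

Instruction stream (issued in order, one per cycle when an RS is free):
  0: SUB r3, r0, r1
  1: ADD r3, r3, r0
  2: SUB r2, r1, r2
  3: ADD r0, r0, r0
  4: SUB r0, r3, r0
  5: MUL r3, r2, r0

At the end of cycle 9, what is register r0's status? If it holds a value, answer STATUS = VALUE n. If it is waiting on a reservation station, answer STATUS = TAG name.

STATUS = VALUE -3

  c1: issue SUB r3<-Add1  regs: r0:3,r1:3,r2:4,r3:Add1
  c2: issue ADD r3<-Add2  regs: r0:3,r1:3,r2:4,r3:Add2
  c3: CDB Add1=0; issue SUB r2<-Add1  regs: r0:3,r1:3,r2:Add1,r3:Add2
  c4: issue ADD r0<-Add3  regs: r0:Add3,r1:3,r2:Add1,r3:Add2
  c5: CDB Add1=-1; issue SUB r0<-Add1  regs: r0:Add1,r1:3,r2:-1,r3:Add2
  c6: CDB Add2=3; issue MUL r3<-Mul1  regs: r0:Add1,r1:3,r2:-1,r3:Mul1
  c7: CDB Add3=6  regs: r0:Add1,r1:3,r2:-1,r3:Mul1
  c8: -  regs: r0:Add1,r1:3,r2:-1,r3:Mul1
  c9: CDB Add1=-3  regs: r0:-3,r1:3,r2:-1,r3:Mul1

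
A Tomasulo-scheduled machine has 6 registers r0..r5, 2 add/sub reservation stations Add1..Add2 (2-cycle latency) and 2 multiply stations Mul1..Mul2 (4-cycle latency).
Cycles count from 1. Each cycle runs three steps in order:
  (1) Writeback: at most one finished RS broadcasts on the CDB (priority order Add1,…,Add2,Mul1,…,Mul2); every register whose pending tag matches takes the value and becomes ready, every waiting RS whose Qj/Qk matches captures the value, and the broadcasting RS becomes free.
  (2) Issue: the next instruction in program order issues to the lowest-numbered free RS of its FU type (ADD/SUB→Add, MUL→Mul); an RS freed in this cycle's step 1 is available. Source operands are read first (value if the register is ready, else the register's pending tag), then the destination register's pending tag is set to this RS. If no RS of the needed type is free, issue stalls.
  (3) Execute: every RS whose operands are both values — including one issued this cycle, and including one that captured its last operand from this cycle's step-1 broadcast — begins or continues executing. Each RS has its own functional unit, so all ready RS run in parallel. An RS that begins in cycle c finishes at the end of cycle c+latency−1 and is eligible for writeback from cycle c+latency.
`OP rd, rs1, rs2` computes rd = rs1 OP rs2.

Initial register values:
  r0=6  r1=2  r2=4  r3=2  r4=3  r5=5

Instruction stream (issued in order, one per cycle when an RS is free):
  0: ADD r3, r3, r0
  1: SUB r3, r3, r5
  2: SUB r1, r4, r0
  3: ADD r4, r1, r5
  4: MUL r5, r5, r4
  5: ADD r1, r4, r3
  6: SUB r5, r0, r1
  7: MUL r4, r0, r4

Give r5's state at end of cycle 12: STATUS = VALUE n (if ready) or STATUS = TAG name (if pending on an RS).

STATUS = VALUE 1

c1: issue ADD r3<-Add1 | r0:6,r1:2,r2:4,r3:Add1,r4:3,r5:5
c2: issue SUB r3<-Add2 | r0:6,r1:2,r2:4,r3:Add2,r4:3,r5:5
c3: CDB Add1=8; issue SUB r1<-Add1 | r0:6,r1:Add1,r2:4,r3:Add2,r4:3,r5:5
c4: stall | r0:6,r1:Add1,r2:4,r3:Add2,r4:3,r5:5
c5: CDB Add1=-3; issue ADD r4<-Add1 | r0:6,r1:-3,r2:4,r3:Add2,r4:Add1,r5:5
c6: CDB Add2=3; issue MUL r5<-Mul1 | r0:6,r1:-3,r2:4,r3:3,r4:Add1,r5:Mul1
c7: CDB Add1=2; issue ADD r1<-Add1 | r0:6,r1:Add1,r2:4,r3:3,r4:2,r5:Mul1
c8: issue SUB r5<-Add2 | r0:6,r1:Add1,r2:4,r3:3,r4:2,r5:Add2
c9: CDB Add1=5; issue MUL r4<-Mul2 | r0:6,r1:5,r2:4,r3:3,r4:Mul2,r5:Add2
c10: - | r0:6,r1:5,r2:4,r3:3,r4:Mul2,r5:Add2
c11: CDB Add2=1 | r0:6,r1:5,r2:4,r3:3,r4:Mul2,r5:1
c12: CDB Mul1=10 | r0:6,r1:5,r2:4,r3:3,r4:Mul2,r5:1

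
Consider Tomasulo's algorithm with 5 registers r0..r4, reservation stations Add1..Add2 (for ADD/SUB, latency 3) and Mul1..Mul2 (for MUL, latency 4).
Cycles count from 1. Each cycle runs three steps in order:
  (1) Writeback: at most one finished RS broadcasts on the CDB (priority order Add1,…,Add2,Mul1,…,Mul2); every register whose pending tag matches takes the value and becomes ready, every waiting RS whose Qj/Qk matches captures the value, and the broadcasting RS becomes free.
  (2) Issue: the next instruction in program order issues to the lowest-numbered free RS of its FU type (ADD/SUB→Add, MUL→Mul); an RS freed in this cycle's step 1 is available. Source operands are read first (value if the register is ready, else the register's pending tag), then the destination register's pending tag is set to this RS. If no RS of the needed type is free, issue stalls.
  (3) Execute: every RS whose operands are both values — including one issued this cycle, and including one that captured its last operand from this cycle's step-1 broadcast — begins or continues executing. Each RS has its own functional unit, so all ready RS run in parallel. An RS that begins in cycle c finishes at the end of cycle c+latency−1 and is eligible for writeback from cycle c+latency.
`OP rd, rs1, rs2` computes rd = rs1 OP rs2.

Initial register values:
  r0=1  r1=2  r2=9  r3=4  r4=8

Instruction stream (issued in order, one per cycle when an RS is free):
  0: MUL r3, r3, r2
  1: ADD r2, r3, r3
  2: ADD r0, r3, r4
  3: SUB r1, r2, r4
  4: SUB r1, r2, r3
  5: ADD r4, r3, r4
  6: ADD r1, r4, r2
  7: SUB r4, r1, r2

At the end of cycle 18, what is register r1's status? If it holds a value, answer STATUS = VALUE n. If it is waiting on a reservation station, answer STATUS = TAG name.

cycle 1: issue MUL r3<-Mul1 // r0:1,r1:2,r2:9,r3:Mul1,r4:8
cycle 2: issue ADD r2<-Add1 // r0:1,r1:2,r2:Add1,r3:Mul1,r4:8
cycle 3: issue ADD r0<-Add2 // r0:Add2,r1:2,r2:Add1,r3:Mul1,r4:8
cycle 4: stall // r0:Add2,r1:2,r2:Add1,r3:Mul1,r4:8
cycle 5: CDB Mul1=36; stall // r0:Add2,r1:2,r2:Add1,r3:36,r4:8
cycle 6: stall // r0:Add2,r1:2,r2:Add1,r3:36,r4:8
cycle 7: stall // r0:Add2,r1:2,r2:Add1,r3:36,r4:8
cycle 8: CDB Add1=72; issue SUB r1<-Add1 // r0:Add2,r1:Add1,r2:72,r3:36,r4:8
cycle 9: CDB Add2=44; issue SUB r1<-Add2 // r0:44,r1:Add2,r2:72,r3:36,r4:8
cycle 10: stall // r0:44,r1:Add2,r2:72,r3:36,r4:8
cycle 11: CDB Add1=64; issue ADD r4<-Add1 // r0:44,r1:Add2,r2:72,r3:36,r4:Add1
cycle 12: CDB Add2=36; issue ADD r1<-Add2 // r0:44,r1:Add2,r2:72,r3:36,r4:Add1
cycle 13: stall // r0:44,r1:Add2,r2:72,r3:36,r4:Add1
cycle 14: CDB Add1=44; issue SUB r4<-Add1 // r0:44,r1:Add2,r2:72,r3:36,r4:Add1
cycle 15: - // r0:44,r1:Add2,r2:72,r3:36,r4:Add1
cycle 16: - // r0:44,r1:Add2,r2:72,r3:36,r4:Add1
cycle 17: CDB Add2=116 // r0:44,r1:116,r2:72,r3:36,r4:Add1
cycle 18: - // r0:44,r1:116,r2:72,r3:36,r4:Add1

STATUS = VALUE 116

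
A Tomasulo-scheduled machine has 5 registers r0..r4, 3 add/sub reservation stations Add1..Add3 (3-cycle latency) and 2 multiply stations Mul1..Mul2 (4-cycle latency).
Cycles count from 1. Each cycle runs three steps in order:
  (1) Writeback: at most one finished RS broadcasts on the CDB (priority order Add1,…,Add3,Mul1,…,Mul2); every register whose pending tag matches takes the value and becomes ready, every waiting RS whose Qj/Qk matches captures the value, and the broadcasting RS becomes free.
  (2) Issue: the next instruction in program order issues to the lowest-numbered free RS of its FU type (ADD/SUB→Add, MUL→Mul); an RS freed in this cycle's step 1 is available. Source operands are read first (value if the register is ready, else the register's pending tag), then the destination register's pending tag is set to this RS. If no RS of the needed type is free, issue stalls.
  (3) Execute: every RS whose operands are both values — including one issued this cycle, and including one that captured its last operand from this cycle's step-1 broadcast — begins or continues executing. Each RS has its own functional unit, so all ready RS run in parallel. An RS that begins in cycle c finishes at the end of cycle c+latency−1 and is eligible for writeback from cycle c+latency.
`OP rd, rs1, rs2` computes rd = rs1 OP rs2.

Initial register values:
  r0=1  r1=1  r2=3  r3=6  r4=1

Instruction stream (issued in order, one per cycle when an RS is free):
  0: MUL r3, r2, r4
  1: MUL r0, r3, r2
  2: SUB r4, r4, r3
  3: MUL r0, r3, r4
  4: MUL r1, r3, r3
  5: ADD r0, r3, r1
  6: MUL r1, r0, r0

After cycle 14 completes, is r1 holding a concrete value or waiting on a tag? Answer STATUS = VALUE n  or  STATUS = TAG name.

  c1: issue MUL r3<-Mul1  regs: r0:1,r1:1,r2:3,r3:Mul1,r4:1
  c2: issue MUL r0<-Mul2  regs: r0:Mul2,r1:1,r2:3,r3:Mul1,r4:1
  c3: issue SUB r4<-Add1  regs: r0:Mul2,r1:1,r2:3,r3:Mul1,r4:Add1
  c4: stall  regs: r0:Mul2,r1:1,r2:3,r3:Mul1,r4:Add1
  c5: CDB Mul1=3; issue MUL r0<-Mul1  regs: r0:Mul1,r1:1,r2:3,r3:3,r4:Add1
  c6: stall  regs: r0:Mul1,r1:1,r2:3,r3:3,r4:Add1
  c7: stall  regs: r0:Mul1,r1:1,r2:3,r3:3,r4:Add1
  c8: CDB Add1=-2; stall  regs: r0:Mul1,r1:1,r2:3,r3:3,r4:-2
  c9: CDB Mul2=9; issue MUL r1<-Mul2  regs: r0:Mul1,r1:Mul2,r2:3,r3:3,r4:-2
  c10: issue ADD r0<-Add1  regs: r0:Add1,r1:Mul2,r2:3,r3:3,r4:-2
  c11: stall  regs: r0:Add1,r1:Mul2,r2:3,r3:3,r4:-2
  c12: CDB Mul1=-6; issue MUL r1<-Mul1  regs: r0:Add1,r1:Mul1,r2:3,r3:3,r4:-2
  c13: CDB Mul2=9  regs: r0:Add1,r1:Mul1,r2:3,r3:3,r4:-2
  c14: -  regs: r0:Add1,r1:Mul1,r2:3,r3:3,r4:-2

STATUS = TAG Mul1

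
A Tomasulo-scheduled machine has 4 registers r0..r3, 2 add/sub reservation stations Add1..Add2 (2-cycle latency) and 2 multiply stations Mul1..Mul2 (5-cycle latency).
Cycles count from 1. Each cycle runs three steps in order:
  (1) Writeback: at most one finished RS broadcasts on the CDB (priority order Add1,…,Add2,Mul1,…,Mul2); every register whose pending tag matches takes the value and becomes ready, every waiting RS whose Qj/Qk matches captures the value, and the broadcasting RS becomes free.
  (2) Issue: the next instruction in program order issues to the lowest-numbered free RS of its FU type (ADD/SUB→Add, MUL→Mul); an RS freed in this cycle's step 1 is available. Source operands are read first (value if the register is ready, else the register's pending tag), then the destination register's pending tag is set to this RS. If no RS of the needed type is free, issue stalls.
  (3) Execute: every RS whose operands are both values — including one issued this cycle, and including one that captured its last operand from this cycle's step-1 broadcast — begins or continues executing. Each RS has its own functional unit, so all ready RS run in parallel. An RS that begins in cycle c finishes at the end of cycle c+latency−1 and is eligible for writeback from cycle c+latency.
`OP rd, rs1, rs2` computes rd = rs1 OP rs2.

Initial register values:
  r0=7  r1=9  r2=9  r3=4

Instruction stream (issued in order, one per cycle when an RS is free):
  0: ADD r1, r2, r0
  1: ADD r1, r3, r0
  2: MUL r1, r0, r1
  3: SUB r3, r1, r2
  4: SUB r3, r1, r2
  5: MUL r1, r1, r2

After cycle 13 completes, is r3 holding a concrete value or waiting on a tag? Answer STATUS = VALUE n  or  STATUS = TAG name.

STATUS = VALUE 68

c1: issue ADD r1<-Add1 | r0:7,r1:Add1,r2:9,r3:4
c2: issue ADD r1<-Add2 | r0:7,r1:Add2,r2:9,r3:4
c3: CDB Add1=16; issue MUL r1<-Mul1 | r0:7,r1:Mul1,r2:9,r3:4
c4: CDB Add2=11; issue SUB r3<-Add1 | r0:7,r1:Mul1,r2:9,r3:Add1
c5: issue SUB r3<-Add2 | r0:7,r1:Mul1,r2:9,r3:Add2
c6: issue MUL r1<-Mul2 | r0:7,r1:Mul2,r2:9,r3:Add2
c7: - | r0:7,r1:Mul2,r2:9,r3:Add2
c8: - | r0:7,r1:Mul2,r2:9,r3:Add2
c9: CDB Mul1=77 | r0:7,r1:Mul2,r2:9,r3:Add2
c10: - | r0:7,r1:Mul2,r2:9,r3:Add2
c11: CDB Add1=68 | r0:7,r1:Mul2,r2:9,r3:Add2
c12: CDB Add2=68 | r0:7,r1:Mul2,r2:9,r3:68
c13: - | r0:7,r1:Mul2,r2:9,r3:68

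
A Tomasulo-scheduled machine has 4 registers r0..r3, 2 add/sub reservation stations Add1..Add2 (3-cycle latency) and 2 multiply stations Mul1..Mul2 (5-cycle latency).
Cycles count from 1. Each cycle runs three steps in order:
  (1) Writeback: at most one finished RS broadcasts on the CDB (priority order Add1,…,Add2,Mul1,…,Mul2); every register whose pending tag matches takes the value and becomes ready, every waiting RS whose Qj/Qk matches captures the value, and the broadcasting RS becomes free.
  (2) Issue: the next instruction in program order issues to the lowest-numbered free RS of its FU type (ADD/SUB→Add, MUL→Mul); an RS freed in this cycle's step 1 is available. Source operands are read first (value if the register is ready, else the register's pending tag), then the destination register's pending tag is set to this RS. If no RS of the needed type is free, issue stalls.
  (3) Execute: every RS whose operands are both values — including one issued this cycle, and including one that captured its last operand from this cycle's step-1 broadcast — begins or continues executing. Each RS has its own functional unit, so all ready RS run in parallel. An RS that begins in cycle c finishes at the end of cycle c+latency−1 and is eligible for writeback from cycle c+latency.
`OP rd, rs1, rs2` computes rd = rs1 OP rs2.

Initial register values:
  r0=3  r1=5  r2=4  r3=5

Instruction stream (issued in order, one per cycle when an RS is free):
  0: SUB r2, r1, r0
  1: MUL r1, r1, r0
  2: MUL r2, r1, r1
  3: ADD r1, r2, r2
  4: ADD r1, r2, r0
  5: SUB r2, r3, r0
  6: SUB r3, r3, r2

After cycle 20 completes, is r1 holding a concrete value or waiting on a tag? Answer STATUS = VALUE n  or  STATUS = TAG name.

STATUS = VALUE 228

c1: issue SUB r2<-Add1 | r0:3,r1:5,r2:Add1,r3:5
c2: issue MUL r1<-Mul1 | r0:3,r1:Mul1,r2:Add1,r3:5
c3: issue MUL r2<-Mul2 | r0:3,r1:Mul1,r2:Mul2,r3:5
c4: CDB Add1=2; issue ADD r1<-Add1 | r0:3,r1:Add1,r2:Mul2,r3:5
c5: issue ADD r1<-Add2 | r0:3,r1:Add2,r2:Mul2,r3:5
c6: stall | r0:3,r1:Add2,r2:Mul2,r3:5
c7: CDB Mul1=15; stall | r0:3,r1:Add2,r2:Mul2,r3:5
c8: stall | r0:3,r1:Add2,r2:Mul2,r3:5
c9: stall | r0:3,r1:Add2,r2:Mul2,r3:5
c10: stall | r0:3,r1:Add2,r2:Mul2,r3:5
c11: stall | r0:3,r1:Add2,r2:Mul2,r3:5
c12: CDB Mul2=225; stall | r0:3,r1:Add2,r2:225,r3:5
c13: stall | r0:3,r1:Add2,r2:225,r3:5
c14: stall | r0:3,r1:Add2,r2:225,r3:5
c15: CDB Add1=450; issue SUB r2<-Add1 | r0:3,r1:Add2,r2:Add1,r3:5
c16: CDB Add2=228; issue SUB r3<-Add2 | r0:3,r1:228,r2:Add1,r3:Add2
c17: - | r0:3,r1:228,r2:Add1,r3:Add2
c18: CDB Add1=2 | r0:3,r1:228,r2:2,r3:Add2
c19: - | r0:3,r1:228,r2:2,r3:Add2
c20: - | r0:3,r1:228,r2:2,r3:Add2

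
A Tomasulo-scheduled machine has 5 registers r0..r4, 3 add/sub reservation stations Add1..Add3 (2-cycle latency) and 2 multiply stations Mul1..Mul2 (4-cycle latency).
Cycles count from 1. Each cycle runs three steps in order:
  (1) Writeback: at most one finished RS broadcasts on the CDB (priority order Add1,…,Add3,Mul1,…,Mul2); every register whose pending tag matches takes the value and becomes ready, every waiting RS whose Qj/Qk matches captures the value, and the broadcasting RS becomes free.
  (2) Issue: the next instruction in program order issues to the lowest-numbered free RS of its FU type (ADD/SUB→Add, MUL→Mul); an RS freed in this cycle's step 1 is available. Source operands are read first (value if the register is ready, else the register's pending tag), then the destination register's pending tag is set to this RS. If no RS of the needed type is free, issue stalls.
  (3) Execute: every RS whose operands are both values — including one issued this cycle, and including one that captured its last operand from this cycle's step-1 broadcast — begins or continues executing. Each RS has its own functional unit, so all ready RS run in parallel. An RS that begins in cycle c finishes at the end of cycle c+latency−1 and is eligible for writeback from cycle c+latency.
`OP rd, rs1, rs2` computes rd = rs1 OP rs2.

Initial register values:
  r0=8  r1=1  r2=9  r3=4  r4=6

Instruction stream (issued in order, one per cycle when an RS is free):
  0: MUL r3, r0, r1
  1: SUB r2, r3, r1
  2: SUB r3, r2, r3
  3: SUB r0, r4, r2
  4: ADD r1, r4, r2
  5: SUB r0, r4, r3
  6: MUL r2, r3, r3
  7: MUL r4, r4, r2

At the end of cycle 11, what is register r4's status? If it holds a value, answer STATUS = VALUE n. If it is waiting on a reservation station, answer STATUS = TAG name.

STATUS = TAG Mul2

  c1: issue MUL r3<-Mul1  regs: r0:8,r1:1,r2:9,r3:Mul1,r4:6
  c2: issue SUB r2<-Add1  regs: r0:8,r1:1,r2:Add1,r3:Mul1,r4:6
  c3: issue SUB r3<-Add2  regs: r0:8,r1:1,r2:Add1,r3:Add2,r4:6
  c4: issue SUB r0<-Add3  regs: r0:Add3,r1:1,r2:Add1,r3:Add2,r4:6
  c5: CDB Mul1=8; stall  regs: r0:Add3,r1:1,r2:Add1,r3:Add2,r4:6
  c6: stall  regs: r0:Add3,r1:1,r2:Add1,r3:Add2,r4:6
  c7: CDB Add1=7; issue ADD r1<-Add1  regs: r0:Add3,r1:Add1,r2:7,r3:Add2,r4:6
  c8: stall  regs: r0:Add3,r1:Add1,r2:7,r3:Add2,r4:6
  c9: CDB Add1=13; issue SUB r0<-Add1  regs: r0:Add1,r1:13,r2:7,r3:Add2,r4:6
  c10: CDB Add2=-1; issue MUL r2<-Mul1  regs: r0:Add1,r1:13,r2:Mul1,r3:-1,r4:6
  c11: CDB Add3=-1; issue MUL r4<-Mul2  regs: r0:Add1,r1:13,r2:Mul1,r3:-1,r4:Mul2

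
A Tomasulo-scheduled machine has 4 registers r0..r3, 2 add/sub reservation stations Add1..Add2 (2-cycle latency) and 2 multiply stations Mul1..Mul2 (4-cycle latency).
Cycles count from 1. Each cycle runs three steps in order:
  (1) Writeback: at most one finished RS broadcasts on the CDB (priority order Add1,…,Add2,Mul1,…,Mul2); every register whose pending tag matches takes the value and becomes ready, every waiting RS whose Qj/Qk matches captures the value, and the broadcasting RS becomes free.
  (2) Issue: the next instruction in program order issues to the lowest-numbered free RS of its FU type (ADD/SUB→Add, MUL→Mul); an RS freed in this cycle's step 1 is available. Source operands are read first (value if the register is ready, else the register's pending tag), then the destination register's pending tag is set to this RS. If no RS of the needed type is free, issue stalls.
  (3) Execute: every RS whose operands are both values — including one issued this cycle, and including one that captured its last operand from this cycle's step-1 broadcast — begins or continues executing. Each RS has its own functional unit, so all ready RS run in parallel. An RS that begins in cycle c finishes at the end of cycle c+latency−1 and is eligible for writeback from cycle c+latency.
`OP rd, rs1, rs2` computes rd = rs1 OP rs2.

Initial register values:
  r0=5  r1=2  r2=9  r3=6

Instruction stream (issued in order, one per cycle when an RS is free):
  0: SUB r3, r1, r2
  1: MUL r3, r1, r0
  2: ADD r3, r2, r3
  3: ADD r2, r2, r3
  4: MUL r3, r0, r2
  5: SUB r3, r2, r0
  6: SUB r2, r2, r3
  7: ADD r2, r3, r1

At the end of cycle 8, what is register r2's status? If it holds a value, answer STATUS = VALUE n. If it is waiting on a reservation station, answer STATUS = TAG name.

STATUS = TAG Add2

c1: issue SUB r3<-Add1 | r0:5,r1:2,r2:9,r3:Add1
c2: issue MUL r3<-Mul1 | r0:5,r1:2,r2:9,r3:Mul1
c3: CDB Add1=-7; issue ADD r3<-Add1 | r0:5,r1:2,r2:9,r3:Add1
c4: issue ADD r2<-Add2 | r0:5,r1:2,r2:Add2,r3:Add1
c5: issue MUL r3<-Mul2 | r0:5,r1:2,r2:Add2,r3:Mul2
c6: CDB Mul1=10; stall | r0:5,r1:2,r2:Add2,r3:Mul2
c7: stall | r0:5,r1:2,r2:Add2,r3:Mul2
c8: CDB Add1=19; issue SUB r3<-Add1 | r0:5,r1:2,r2:Add2,r3:Add1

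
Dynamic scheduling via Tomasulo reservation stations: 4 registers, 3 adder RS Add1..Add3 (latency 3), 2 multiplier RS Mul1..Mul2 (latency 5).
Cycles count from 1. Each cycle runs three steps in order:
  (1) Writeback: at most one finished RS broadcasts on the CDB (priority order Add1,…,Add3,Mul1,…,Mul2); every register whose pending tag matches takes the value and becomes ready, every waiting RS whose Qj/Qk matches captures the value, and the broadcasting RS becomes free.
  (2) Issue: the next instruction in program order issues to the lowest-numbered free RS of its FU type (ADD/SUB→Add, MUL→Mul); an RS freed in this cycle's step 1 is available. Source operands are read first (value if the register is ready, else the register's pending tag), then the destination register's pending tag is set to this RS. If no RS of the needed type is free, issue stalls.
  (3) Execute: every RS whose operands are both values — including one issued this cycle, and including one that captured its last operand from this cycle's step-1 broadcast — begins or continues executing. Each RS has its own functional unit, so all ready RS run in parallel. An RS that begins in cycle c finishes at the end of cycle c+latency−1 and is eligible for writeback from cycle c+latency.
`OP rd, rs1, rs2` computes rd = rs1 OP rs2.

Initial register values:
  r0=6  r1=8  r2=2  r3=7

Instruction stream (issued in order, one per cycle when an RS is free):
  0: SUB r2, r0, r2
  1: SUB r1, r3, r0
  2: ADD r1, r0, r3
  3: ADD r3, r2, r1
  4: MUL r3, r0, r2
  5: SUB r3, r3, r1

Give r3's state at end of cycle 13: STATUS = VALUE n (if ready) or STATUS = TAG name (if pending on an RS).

STATUS = VALUE 11

c1: issue SUB r2<-Add1 | r0:6,r1:8,r2:Add1,r3:7
c2: issue SUB r1<-Add2 | r0:6,r1:Add2,r2:Add1,r3:7
c3: issue ADD r1<-Add3 | r0:6,r1:Add3,r2:Add1,r3:7
c4: CDB Add1=4; issue ADD r3<-Add1 | r0:6,r1:Add3,r2:4,r3:Add1
c5: CDB Add2=1; issue MUL r3<-Mul1 | r0:6,r1:Add3,r2:4,r3:Mul1
c6: CDB Add3=13; issue SUB r3<-Add2 | r0:6,r1:13,r2:4,r3:Add2
c7: - | r0:6,r1:13,r2:4,r3:Add2
c8: - | r0:6,r1:13,r2:4,r3:Add2
c9: CDB Add1=17 | r0:6,r1:13,r2:4,r3:Add2
c10: CDB Mul1=24 | r0:6,r1:13,r2:4,r3:Add2
c11: - | r0:6,r1:13,r2:4,r3:Add2
c12: - | r0:6,r1:13,r2:4,r3:Add2
c13: CDB Add2=11 | r0:6,r1:13,r2:4,r3:11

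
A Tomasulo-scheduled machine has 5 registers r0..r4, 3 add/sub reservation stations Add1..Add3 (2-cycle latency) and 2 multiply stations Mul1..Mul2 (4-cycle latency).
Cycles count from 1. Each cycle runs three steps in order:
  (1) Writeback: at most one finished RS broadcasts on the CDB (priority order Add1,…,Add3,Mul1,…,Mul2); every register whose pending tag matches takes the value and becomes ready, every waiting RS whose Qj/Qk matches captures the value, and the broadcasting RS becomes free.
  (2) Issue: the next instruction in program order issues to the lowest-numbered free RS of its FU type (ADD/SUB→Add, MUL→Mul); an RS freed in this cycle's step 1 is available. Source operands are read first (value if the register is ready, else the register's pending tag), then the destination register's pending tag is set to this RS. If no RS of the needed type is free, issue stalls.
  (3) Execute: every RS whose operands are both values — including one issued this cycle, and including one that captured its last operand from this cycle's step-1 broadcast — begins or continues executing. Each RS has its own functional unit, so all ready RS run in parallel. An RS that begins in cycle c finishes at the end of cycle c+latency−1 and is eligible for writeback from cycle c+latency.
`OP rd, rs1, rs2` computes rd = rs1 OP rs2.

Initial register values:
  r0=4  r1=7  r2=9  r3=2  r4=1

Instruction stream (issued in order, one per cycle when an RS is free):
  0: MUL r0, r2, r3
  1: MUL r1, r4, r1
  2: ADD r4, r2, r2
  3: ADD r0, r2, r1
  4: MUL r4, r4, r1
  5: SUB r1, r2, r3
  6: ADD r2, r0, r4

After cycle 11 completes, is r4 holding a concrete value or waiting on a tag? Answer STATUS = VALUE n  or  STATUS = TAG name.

c1: issue MUL r0<-Mul1 | r0:Mul1,r1:7,r2:9,r3:2,r4:1
c2: issue MUL r1<-Mul2 | r0:Mul1,r1:Mul2,r2:9,r3:2,r4:1
c3: issue ADD r4<-Add1 | r0:Mul1,r1:Mul2,r2:9,r3:2,r4:Add1
c4: issue ADD r0<-Add2 | r0:Add2,r1:Mul2,r2:9,r3:2,r4:Add1
c5: CDB Add1=18; stall | r0:Add2,r1:Mul2,r2:9,r3:2,r4:18
c6: CDB Mul1=18; issue MUL r4<-Mul1 | r0:Add2,r1:Mul2,r2:9,r3:2,r4:Mul1
c7: CDB Mul2=7; issue SUB r1<-Add1 | r0:Add2,r1:Add1,r2:9,r3:2,r4:Mul1
c8: issue ADD r2<-Add3 | r0:Add2,r1:Add1,r2:Add3,r3:2,r4:Mul1
c9: CDB Add1=7 | r0:Add2,r1:7,r2:Add3,r3:2,r4:Mul1
c10: CDB Add2=16 | r0:16,r1:7,r2:Add3,r3:2,r4:Mul1
c11: CDB Mul1=126 | r0:16,r1:7,r2:Add3,r3:2,r4:126

STATUS = VALUE 126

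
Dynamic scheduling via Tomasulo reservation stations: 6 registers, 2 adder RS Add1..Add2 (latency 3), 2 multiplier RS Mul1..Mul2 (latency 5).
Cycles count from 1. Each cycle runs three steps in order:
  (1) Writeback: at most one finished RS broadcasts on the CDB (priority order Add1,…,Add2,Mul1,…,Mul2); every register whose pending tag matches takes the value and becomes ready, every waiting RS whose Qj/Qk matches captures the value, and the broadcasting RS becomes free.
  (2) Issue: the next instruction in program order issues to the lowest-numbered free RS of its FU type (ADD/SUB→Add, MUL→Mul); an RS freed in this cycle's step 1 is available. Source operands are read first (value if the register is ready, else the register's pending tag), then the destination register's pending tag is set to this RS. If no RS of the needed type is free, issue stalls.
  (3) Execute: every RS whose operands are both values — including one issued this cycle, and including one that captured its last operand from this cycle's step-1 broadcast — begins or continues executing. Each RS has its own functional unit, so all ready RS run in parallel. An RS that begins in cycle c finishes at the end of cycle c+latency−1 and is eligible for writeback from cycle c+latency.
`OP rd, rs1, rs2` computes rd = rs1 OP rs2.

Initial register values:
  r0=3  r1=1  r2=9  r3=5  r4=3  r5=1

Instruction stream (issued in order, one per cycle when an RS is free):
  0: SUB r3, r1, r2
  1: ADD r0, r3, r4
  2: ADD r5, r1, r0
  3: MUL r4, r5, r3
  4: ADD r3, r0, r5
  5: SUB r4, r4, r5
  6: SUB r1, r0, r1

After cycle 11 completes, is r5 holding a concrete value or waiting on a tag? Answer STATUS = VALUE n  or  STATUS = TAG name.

cycle 1: issue SUB r3<-Add1 // r0:3,r1:1,r2:9,r3:Add1,r4:3,r5:1
cycle 2: issue ADD r0<-Add2 // r0:Add2,r1:1,r2:9,r3:Add1,r4:3,r5:1
cycle 3: stall // r0:Add2,r1:1,r2:9,r3:Add1,r4:3,r5:1
cycle 4: CDB Add1=-8; issue ADD r5<-Add1 // r0:Add2,r1:1,r2:9,r3:-8,r4:3,r5:Add1
cycle 5: issue MUL r4<-Mul1 // r0:Add2,r1:1,r2:9,r3:-8,r4:Mul1,r5:Add1
cycle 6: stall // r0:Add2,r1:1,r2:9,r3:-8,r4:Mul1,r5:Add1
cycle 7: CDB Add2=-5; issue ADD r3<-Add2 // r0:-5,r1:1,r2:9,r3:Add2,r4:Mul1,r5:Add1
cycle 8: stall // r0:-5,r1:1,r2:9,r3:Add2,r4:Mul1,r5:Add1
cycle 9: stall // r0:-5,r1:1,r2:9,r3:Add2,r4:Mul1,r5:Add1
cycle 10: CDB Add1=-4; issue SUB r4<-Add1 // r0:-5,r1:1,r2:9,r3:Add2,r4:Add1,r5:-4
cycle 11: stall // r0:-5,r1:1,r2:9,r3:Add2,r4:Add1,r5:-4

STATUS = VALUE -4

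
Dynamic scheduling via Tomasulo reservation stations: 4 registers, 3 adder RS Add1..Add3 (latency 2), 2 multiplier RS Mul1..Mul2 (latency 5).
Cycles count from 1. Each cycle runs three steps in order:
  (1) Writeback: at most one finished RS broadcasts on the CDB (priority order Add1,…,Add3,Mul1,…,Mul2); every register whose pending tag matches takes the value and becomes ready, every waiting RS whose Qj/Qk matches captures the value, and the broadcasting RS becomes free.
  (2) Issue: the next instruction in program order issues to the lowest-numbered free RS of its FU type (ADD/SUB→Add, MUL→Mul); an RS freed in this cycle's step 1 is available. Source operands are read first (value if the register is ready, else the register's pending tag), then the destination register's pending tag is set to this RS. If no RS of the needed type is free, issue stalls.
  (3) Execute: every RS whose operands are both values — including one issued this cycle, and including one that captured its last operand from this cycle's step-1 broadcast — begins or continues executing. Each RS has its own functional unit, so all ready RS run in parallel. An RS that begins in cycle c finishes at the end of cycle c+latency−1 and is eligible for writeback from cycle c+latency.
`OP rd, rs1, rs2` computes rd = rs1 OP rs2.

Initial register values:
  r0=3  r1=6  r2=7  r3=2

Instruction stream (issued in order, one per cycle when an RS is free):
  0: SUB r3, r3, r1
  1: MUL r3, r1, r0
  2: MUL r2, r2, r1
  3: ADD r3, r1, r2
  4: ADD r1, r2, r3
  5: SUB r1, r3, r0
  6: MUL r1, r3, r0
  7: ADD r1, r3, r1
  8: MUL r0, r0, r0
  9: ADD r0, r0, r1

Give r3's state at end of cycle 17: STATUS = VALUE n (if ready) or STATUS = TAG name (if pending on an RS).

STATUS = VALUE 48

cycle 1: issue SUB r3<-Add1 // r0:3,r1:6,r2:7,r3:Add1
cycle 2: issue MUL r3<-Mul1 // r0:3,r1:6,r2:7,r3:Mul1
cycle 3: CDB Add1=-4; issue MUL r2<-Mul2 // r0:3,r1:6,r2:Mul2,r3:Mul1
cycle 4: issue ADD r3<-Add1 // r0:3,r1:6,r2:Mul2,r3:Add1
cycle 5: issue ADD r1<-Add2 // r0:3,r1:Add2,r2:Mul2,r3:Add1
cycle 6: issue SUB r1<-Add3 // r0:3,r1:Add3,r2:Mul2,r3:Add1
cycle 7: CDB Mul1=18; issue MUL r1<-Mul1 // r0:3,r1:Mul1,r2:Mul2,r3:Add1
cycle 8: CDB Mul2=42; stall // r0:3,r1:Mul1,r2:42,r3:Add1
cycle 9: stall // r0:3,r1:Mul1,r2:42,r3:Add1
cycle 10: CDB Add1=48; issue ADD r1<-Add1 // r0:3,r1:Add1,r2:42,r3:48
cycle 11: issue MUL r0<-Mul2 // r0:Mul2,r1:Add1,r2:42,r3:48
cycle 12: CDB Add2=90; issue ADD r0<-Add2 // r0:Add2,r1:Add1,r2:42,r3:48
cycle 13: CDB Add3=45 // r0:Add2,r1:Add1,r2:42,r3:48
cycle 14: - // r0:Add2,r1:Add1,r2:42,r3:48
cycle 15: CDB Mul1=144 // r0:Add2,r1:Add1,r2:42,r3:48
cycle 16: CDB Mul2=9 // r0:Add2,r1:Add1,r2:42,r3:48
cycle 17: CDB Add1=192 // r0:Add2,r1:192,r2:42,r3:48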